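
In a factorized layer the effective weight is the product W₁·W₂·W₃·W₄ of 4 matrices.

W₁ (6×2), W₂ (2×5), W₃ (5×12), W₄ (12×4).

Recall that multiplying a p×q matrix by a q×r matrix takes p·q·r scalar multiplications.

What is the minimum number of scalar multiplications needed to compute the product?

Adjacent pairs: W₁W₂ = 6·2·5 = 60; W₂W₃ = 2·5·12 = 120; W₃W₄ = 5·12·4 = 240.
Length 3: W₁..W₃: k=1: 0+120+6·2·12=264; k=2: 60+0+6·5·12=420 → min 264 | W₂..W₄: k=2: 0+240+2·5·4=280; k=3: 120+0+2·12·4=216 → min 216.
Length 4: W₁..W₄: k=1: 0+216+6·2·4=264; k=2: 60+240+6·5·4=420; k=3: 264+0+6·12·4=552 → min 264.
Optimal order: (W₁·((W₂·W₃)·W₄)) with cost 264.

264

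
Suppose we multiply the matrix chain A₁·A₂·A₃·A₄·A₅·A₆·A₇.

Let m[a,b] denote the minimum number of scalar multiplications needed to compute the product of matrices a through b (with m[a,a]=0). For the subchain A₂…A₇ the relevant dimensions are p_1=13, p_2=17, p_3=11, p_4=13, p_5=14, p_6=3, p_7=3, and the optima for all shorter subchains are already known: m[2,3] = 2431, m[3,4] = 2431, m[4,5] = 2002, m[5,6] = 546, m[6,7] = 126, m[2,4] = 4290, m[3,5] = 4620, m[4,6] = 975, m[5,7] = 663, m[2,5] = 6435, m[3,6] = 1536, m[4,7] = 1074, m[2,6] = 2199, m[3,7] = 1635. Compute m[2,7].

2298

m[2,7] = min over k∈[2,6] of m[2,k]+m[k+1,7]+p_{1}·p_k·p_{7}.
k=2: 0 + 1635 + 13·17·3 = 2298; k=3: 2431 + 1074 + 13·11·3 = 3934; k=4: 4290 + 663 + 13·13·3 = 5460; k=5: 6435 + 126 + 13·14·3 = 7107; k=6: 2199 + 0 + 13·3·3 = 2316.
Minimum: 2298 at k=2.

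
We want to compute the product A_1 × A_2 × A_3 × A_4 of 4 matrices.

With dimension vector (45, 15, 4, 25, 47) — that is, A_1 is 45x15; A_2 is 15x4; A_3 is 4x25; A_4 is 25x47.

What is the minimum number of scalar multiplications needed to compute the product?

15860

Adjacent pairs: A_1A_2 = 45·15·4 = 2700; A_2A_3 = 15·4·25 = 1500; A_3A_4 = 4·25·47 = 4700.
Length 3: A_1..A_3: k=1: 0+1500+45·15·25=18375; k=2: 2700+0+45·4·25=7200 → min 7200 | A_2..A_4: k=2: 0+4700+15·4·47=7520; k=3: 1500+0+15·25·47=19125 → min 7520.
Length 4: A_1..A_4: k=1: 0+7520+45·15·47=39245; k=2: 2700+4700+45·4·47=15860; k=3: 7200+0+45·25·47=60075 → min 15860.
Optimal order: ((A_1 × A_2) × (A_3 × A_4)) with cost 15860.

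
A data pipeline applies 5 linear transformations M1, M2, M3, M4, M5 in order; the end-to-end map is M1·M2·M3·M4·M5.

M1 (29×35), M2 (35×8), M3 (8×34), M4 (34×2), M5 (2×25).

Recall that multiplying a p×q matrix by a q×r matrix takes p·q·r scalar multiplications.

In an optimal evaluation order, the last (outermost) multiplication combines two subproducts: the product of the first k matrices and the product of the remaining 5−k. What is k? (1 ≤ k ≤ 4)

4

Adjacent pairs: M1M2 = 29·35·8 = 8120; M2M3 = 35·8·34 = 9520; M3M4 = 8·34·2 = 544; M4M5 = 34·2·25 = 1700.
Length 3: M1..M3: k=1: 0+9520+29·35·34=44030; k=2: 8120+0+29·8·34=16008 → min 16008 | M2..M4: k=2: 0+544+35·8·2=1104; k=3: 9520+0+35·34·2=11900 → min 1104 | M3..M5: k=3: 0+1700+8·34·25=8500; k=4: 544+0+8·2·25=944 → min 944.
Length 4: M1..M4: k=1: 0+1104+29·35·2=3134; k=2: 8120+544+29·8·2=9128; k=3: 16008+0+29·34·2=17980 → min 3134 | M2..M5: k=2: 0+944+35·8·25=7944; k=3: 9520+1700+35·34·25=40970; k=4: 1104+0+35·2·25=2854 → min 2854.
Top-level splits: k=1: (M1..M1)·(M2..M5) → 0+2854+29·35·25 = 28229; k=2: (M1..M2)·(M3..M5) → 8120+944+29·8·25 = 14864; k=3: (M1..M3)·(M4..M5) → 16008+1700+29·34·25 = 42358; k=4: (M1..M4)·(M5..M5) → 3134+0+29·2·25 = 4584.
Best split is after M4, i.e. k = 4.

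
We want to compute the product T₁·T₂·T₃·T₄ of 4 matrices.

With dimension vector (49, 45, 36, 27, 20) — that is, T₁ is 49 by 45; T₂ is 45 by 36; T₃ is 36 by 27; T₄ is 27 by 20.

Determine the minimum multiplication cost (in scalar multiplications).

95940

Adjacent pairs: T₁T₂ = 49·45·36 = 79380; T₂T₃ = 45·36·27 = 43740; T₃T₄ = 36·27·20 = 19440.
Length 3: T₁..T₃: k=1: 0+43740+49·45·27=103275; k=2: 79380+0+49·36·27=127008 → min 103275 | T₂..T₄: k=2: 0+19440+45·36·20=51840; k=3: 43740+0+45·27·20=68040 → min 51840.
Length 4: T₁..T₄: k=1: 0+51840+49·45·20=95940; k=2: 79380+19440+49·36·20=134100; k=3: 103275+0+49·27·20=129735 → min 95940.
Optimal order: (T₁·(T₂·(T₃·T₄))) with cost 95940.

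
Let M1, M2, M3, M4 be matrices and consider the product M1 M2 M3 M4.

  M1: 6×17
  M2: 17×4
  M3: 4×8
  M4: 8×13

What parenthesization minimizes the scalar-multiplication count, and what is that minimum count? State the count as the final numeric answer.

Adjacent pairs: M1M2 = 6·17·4 = 408; M2M3 = 17·4·8 = 544; M3M4 = 4·8·13 = 416.
Length 3: M1..M3: k=1: 0+544+6·17·8=1360; k=2: 408+0+6·4·8=600 → min 600 | M2..M4: k=2: 0+416+17·4·13=1300; k=3: 544+0+17·8·13=2312 → min 1300.
Length 4: M1..M4: k=1: 0+1300+6·17·13=2626; k=2: 408+416+6·4·13=1136; k=3: 600+0+6·8·13=1224 → min 1136.
Optimal parenthesization: ((M1 M2) (M3 M4)) with cost 1136.

1136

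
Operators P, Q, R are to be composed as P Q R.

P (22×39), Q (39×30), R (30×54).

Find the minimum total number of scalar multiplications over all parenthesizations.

61380

Order (P (Q R)): (Q R): 39×30 by 30×54 → 39×54, cost 39·30·54 = 63180; (P (Q R)): 22×39 by 39×54 → 22×54, cost 22·39·54 = 46332; cumulative 109512. Total 109512.
Order ((P Q) R): (P Q): 22×39 by 39×30 → 22×30, cost 22·39·30 = 25740; ((P Q) R): 22×30 by 30×54 → 22×54, cost 22·30·54 = 35640; cumulative 61380. Total 61380.
Minimum: 61380.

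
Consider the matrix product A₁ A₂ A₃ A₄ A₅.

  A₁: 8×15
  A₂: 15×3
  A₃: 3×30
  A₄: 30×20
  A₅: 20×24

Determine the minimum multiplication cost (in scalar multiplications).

Adjacent pairs: A₁A₂ = 8·15·3 = 360; A₂A₃ = 15·3·30 = 1350; A₃A₄ = 3·30·20 = 1800; A₄A₅ = 30·20·24 = 14400.
Length 3: A₁..A₃: k=1: 0+1350+8·15·30=4950; k=2: 360+0+8·3·30=1080 → min 1080 | A₂..A₄: k=2: 0+1800+15·3·20=2700; k=3: 1350+0+15·30·20=10350 → min 2700 | A₃..A₅: k=3: 0+14400+3·30·24=16560; k=4: 1800+0+3·20·24=3240 → min 3240.
Length 4: A₁..A₄: k=1: 0+2700+8·15·20=5100; k=2: 360+1800+8·3·20=2640; k=3: 1080+0+8·30·20=5880 → min 2640 | A₂..A₅: k=2: 0+3240+15·3·24=4320; k=3: 1350+14400+15·30·24=26550; k=4: 2700+0+15·20·24=9900 → min 4320.
Length 5: A₁..A₅: k=1: 0+4320+8·15·24=7200; k=2: 360+3240+8·3·24=4176; k=3: 1080+14400+8·30·24=21240; k=4: 2640+0+8·20·24=6480 → min 4176.
Optimal order: ((A₁ A₂) ((A₃ A₄) A₅)) with cost 4176.

4176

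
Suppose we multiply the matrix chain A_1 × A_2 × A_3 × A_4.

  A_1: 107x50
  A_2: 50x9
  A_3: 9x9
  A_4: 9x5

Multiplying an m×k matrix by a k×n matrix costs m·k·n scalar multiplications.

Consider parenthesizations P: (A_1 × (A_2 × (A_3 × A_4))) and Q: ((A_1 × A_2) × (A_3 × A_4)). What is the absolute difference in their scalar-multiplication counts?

Order P = (A_1 × (A_2 × (A_3 × A_4))): (A_3 × A_4): 9×9 by 9×5 → 9×5, cost 9·9·5 = 405; (A_2 × (A_3 × A_4)): 50×9 by 9×5 → 50×5, cost 50·9·5 = 2250; cumulative 2655; (A_1 × (A_2 × (A_3 × A_4))): 107×50 by 50×5 → 107×5, cost 107·50·5 = 26750; cumulative 29405. Total 29405.
Order Q = ((A_1 × A_2) × (A_3 × A_4)): (A_1 × A_2): 107×50 by 50×9 → 107×9, cost 107·50·9 = 48150; (A_3 × A_4): 9×9 by 9×5 → 9×5, cost 9·9·5 = 405; ((A_1 × A_2) × (A_3 × A_4)): 107×9 by 9×5 → 107×5, cost 107·9·5 = 4815; cumulative 53370. Total 53370.
Difference: |29405 − 53370| = 23965.

23965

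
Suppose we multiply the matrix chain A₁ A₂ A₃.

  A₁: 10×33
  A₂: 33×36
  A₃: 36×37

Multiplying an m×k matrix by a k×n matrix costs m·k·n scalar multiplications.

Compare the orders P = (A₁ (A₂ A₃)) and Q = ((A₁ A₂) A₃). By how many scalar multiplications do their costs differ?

Order P = (A₁ (A₂ A₃)): (A₂ A₃): 33×36 by 36×37 → 33×37, cost 33·36·37 = 43956; (A₁ (A₂ A₃)): 10×33 by 33×37 → 10×37, cost 10·33·37 = 12210; cumulative 56166. Total 56166.
Order Q = ((A₁ A₂) A₃): (A₁ A₂): 10×33 by 33×36 → 10×36, cost 10·33·36 = 11880; ((A₁ A₂) A₃): 10×36 by 36×37 → 10×37, cost 10·36·37 = 13320; cumulative 25200. Total 25200.
Difference: |56166 − 25200| = 30966.

30966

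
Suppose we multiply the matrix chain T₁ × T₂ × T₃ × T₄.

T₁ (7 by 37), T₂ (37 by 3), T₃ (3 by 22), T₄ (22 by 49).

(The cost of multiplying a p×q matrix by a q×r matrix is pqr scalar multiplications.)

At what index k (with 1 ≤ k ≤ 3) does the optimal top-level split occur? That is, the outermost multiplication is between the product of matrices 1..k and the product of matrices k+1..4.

2

Adjacent pairs: T₁T₂ = 7·37·3 = 777; T₂T₃ = 37·3·22 = 2442; T₃T₄ = 3·22·49 = 3234.
Length 3: T₁..T₃: k=1: 0+2442+7·37·22=8140; k=2: 777+0+7·3·22=1239 → min 1239 | T₂..T₄: k=2: 0+3234+37·3·49=8673; k=3: 2442+0+37·22·49=42328 → min 8673.
Top-level splits: k=1: (T₁..T₁)·(T₂..T₄) → 0+8673+7·37·49 = 21364; k=2: (T₁..T₂)·(T₃..T₄) → 777+3234+7·3·49 = 5040; k=3: (T₁..T₃)·(T₄..T₄) → 1239+0+7·22·49 = 8785.
Best split is after T₂, i.e. k = 2.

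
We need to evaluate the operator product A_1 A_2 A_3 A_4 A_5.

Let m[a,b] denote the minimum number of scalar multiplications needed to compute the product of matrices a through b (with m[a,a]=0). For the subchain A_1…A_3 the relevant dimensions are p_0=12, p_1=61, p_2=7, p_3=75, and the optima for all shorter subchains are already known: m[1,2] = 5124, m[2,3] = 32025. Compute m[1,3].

11424

m[1,3] = min over k∈[1,2] of m[1,k]+m[k+1,3]+p_{0}·p_k·p_{3}.
k=1: 0 + 32025 + 12·61·75 = 86925; k=2: 5124 + 0 + 12·7·75 = 11424.
Minimum: 11424 at k=2.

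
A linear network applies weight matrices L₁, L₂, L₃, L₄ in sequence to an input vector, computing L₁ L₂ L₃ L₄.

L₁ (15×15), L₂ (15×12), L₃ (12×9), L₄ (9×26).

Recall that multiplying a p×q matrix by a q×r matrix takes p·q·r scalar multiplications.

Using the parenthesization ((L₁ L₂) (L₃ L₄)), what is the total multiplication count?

(L₁ L₂): 15×15 by 15×12 → 15×12, cost 15·15·12 = 2700
(L₃ L₄): 12×9 by 9×26 → 12×26, cost 12·9·26 = 2808
((L₁ L₂) (L₃ L₄)): 15×12 by 12×26 → 15×26, cost 15·12·26 = 4680; cumulative 10188
Total: 10188 scalar multiplications.

10188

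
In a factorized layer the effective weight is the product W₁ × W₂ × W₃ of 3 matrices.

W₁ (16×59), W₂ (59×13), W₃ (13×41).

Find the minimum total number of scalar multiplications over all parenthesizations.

20800

Order (W₁ × (W₂ × W₃)): (W₂ × W₃): 59×13 by 13×41 → 59×41, cost 59·13·41 = 31447; (W₁ × (W₂ × W₃)): 16×59 by 59×41 → 16×41, cost 16·59·41 = 38704; cumulative 70151. Total 70151.
Order ((W₁ × W₂) × W₃): (W₁ × W₂): 16×59 by 59×13 → 16×13, cost 16·59·13 = 12272; ((W₁ × W₂) × W₃): 16×13 by 13×41 → 16×41, cost 16·13·41 = 8528; cumulative 20800. Total 20800.
Minimum: 20800.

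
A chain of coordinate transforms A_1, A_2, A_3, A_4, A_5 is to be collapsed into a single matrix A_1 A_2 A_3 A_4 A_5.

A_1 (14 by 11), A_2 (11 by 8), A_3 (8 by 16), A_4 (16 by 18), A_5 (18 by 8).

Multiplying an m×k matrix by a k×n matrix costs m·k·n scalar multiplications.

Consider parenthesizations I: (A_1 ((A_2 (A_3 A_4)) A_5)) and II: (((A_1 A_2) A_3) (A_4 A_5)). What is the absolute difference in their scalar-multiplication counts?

416

Order I = (A_1 ((A_2 (A_3 A_4)) A_5)): (A_3 A_4): 8×16 by 16×18 → 8×18, cost 8·16·18 = 2304; (A_2 (A_3 A_4)): 11×8 by 8×18 → 11×18, cost 11·8·18 = 1584; cumulative 3888; ((A_2 (A_3 A_4)) A_5): 11×18 by 18×8 → 11×8, cost 11·18·8 = 1584; cumulative 5472; (A_1 ((A_2 (A_3 A_4)) A_5)): 14×11 by 11×8 → 14×8, cost 14·11·8 = 1232; cumulative 6704. Total 6704.
Order II = (((A_1 A_2) A_3) (A_4 A_5)): (A_1 A_2): 14×11 by 11×8 → 14×8, cost 14·11·8 = 1232; ((A_1 A_2) A_3): 14×8 by 8×16 → 14×16, cost 14·8·16 = 1792; cumulative 3024; (A_4 A_5): 16×18 by 18×8 → 16×8, cost 16·18·8 = 2304; (((A_1 A_2) A_3) (A_4 A_5)): 14×16 by 16×8 → 14×8, cost 14·16·8 = 1792; cumulative 7120. Total 7120.
Difference: |6704 − 7120| = 416.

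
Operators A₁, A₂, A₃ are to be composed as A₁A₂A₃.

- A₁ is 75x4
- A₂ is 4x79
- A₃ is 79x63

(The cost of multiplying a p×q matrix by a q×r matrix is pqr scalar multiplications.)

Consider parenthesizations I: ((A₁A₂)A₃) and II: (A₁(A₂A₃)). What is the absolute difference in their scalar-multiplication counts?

358167

Order I = ((A₁A₂)A₃): (A₁A₂): 75×4 by 4×79 → 75×79, cost 75·4·79 = 23700; ((A₁A₂)A₃): 75×79 by 79×63 → 75×63, cost 75·79·63 = 373275; cumulative 396975. Total 396975.
Order II = (A₁(A₂A₃)): (A₂A₃): 4×79 by 79×63 → 4×63, cost 4·79·63 = 19908; (A₁(A₂A₃)): 75×4 by 4×63 → 75×63, cost 75·4·63 = 18900; cumulative 38808. Total 38808.
Difference: |396975 − 38808| = 358167.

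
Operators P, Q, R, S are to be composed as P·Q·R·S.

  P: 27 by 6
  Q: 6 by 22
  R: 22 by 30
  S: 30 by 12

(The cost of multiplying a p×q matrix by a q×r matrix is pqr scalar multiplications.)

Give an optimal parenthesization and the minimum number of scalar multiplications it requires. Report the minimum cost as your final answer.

Adjacent pairs: PQ = 27·6·22 = 3564; QR = 6·22·30 = 3960; RS = 22·30·12 = 7920.
Length 3: P..R: k=1: 0+3960+27·6·30=8820; k=2: 3564+0+27·22·30=21384 → min 8820 | Q..S: k=2: 0+7920+6·22·12=9504; k=3: 3960+0+6·30·12=6120 → min 6120.
Length 4: P..S: k=1: 0+6120+27·6·12=8064; k=2: 3564+7920+27·22·12=18612; k=3: 8820+0+27·30·12=18540 → min 8064.
Optimal parenthesization: (P·((Q·R)·S)) with cost 8064.

8064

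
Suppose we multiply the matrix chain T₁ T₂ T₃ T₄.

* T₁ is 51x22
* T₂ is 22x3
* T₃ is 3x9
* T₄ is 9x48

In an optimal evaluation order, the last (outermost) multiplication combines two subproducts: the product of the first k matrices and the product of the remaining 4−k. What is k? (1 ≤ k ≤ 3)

Adjacent pairs: T₁T₂ = 51·22·3 = 3366; T₂T₃ = 22·3·9 = 594; T₃T₄ = 3·9·48 = 1296.
Length 3: T₁..T₃: k=1: 0+594+51·22·9=10692; k=2: 3366+0+51·3·9=4743 → min 4743 | T₂..T₄: k=2: 0+1296+22·3·48=4464; k=3: 594+0+22·9·48=10098 → min 4464.
Top-level splits: k=1: (T₁..T₁)·(T₂..T₄) → 0+4464+51·22·48 = 58320; k=2: (T₁..T₂)·(T₃..T₄) → 3366+1296+51·3·48 = 12006; k=3: (T₁..T₃)·(T₄..T₄) → 4743+0+51·9·48 = 26775.
Best split is after T₂, i.e. k = 2.

2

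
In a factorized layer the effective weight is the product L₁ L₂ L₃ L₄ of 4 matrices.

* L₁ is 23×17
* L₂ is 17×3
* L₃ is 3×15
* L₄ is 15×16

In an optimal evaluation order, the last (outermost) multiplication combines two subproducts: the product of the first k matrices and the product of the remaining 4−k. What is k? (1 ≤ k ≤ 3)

2

Adjacent pairs: L₁L₂ = 23·17·3 = 1173; L₂L₃ = 17·3·15 = 765; L₃L₄ = 3·15·16 = 720.
Length 3: L₁..L₃: k=1: 0+765+23·17·15=6630; k=2: 1173+0+23·3·15=2208 → min 2208 | L₂..L₄: k=2: 0+720+17·3·16=1536; k=3: 765+0+17·15·16=4845 → min 1536.
Top-level splits: k=1: (L₁..L₁)·(L₂..L₄) → 0+1536+23·17·16 = 7792; k=2: (L₁..L₂)·(L₃..L₄) → 1173+720+23·3·16 = 2997; k=3: (L₁..L₃)·(L₄..L₄) → 2208+0+23·15·16 = 7728.
Best split is after L₂, i.e. k = 2.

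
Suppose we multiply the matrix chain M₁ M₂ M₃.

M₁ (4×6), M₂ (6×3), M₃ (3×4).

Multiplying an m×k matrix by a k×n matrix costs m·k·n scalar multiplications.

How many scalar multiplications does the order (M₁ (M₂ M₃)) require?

(M₂ M₃): 6×3 by 3×4 → 6×4, cost 6·3·4 = 72
(M₁ (M₂ M₃)): 4×6 by 6×4 → 4×4, cost 4·6·4 = 96; cumulative 168
Total: 168 scalar multiplications.

168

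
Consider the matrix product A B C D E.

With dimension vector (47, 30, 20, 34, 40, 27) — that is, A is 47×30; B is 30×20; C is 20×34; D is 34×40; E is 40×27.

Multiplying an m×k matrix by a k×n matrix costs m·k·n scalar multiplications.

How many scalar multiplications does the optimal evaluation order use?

Adjacent pairs: AB = 47·30·20 = 28200; BC = 30·20·34 = 20400; CD = 20·34·40 = 27200; DE = 34·40·27 = 36720.
Length 3: A..C: k=1: 0+20400+47·30·34=68340; k=2: 28200+0+47·20·34=60160 → min 60160 | B..D: k=2: 0+27200+30·20·40=51200; k=3: 20400+0+30·34·40=61200 → min 51200 | C..E: k=3: 0+36720+20·34·27=55080; k=4: 27200+0+20·40·27=48800 → min 48800.
Length 4: A..D: k=1: 0+51200+47·30·40=107600; k=2: 28200+27200+47·20·40=93000; k=3: 60160+0+47·34·40=124080 → min 93000 | B..E: k=2: 0+48800+30·20·27=65000; k=3: 20400+36720+30·34·27=84660; k=4: 51200+0+30·40·27=83600 → min 65000.
Length 5: A..E: k=1: 0+65000+47·30·27=103070; k=2: 28200+48800+47·20·27=102380; k=3: 60160+36720+47·34·27=140026; k=4: 93000+0+47·40·27=143760 → min 102380.
Optimal order: ((A B) ((C D) E)) with cost 102380.

102380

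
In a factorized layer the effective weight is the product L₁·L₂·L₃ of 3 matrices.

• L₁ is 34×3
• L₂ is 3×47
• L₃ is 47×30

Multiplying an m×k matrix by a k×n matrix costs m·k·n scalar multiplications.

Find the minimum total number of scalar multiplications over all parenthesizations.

Order (L₁·(L₂·L₃)): (L₂·L₃): 3×47 by 47×30 → 3×30, cost 3·47·30 = 4230; (L₁·(L₂·L₃)): 34×3 by 3×30 → 34×30, cost 34·3·30 = 3060; cumulative 7290. Total 7290.
Order ((L₁·L₂)·L₃): (L₁·L₂): 34×3 by 3×47 → 34×47, cost 34·3·47 = 4794; ((L₁·L₂)·L₃): 34×47 by 47×30 → 34×30, cost 34·47·30 = 47940; cumulative 52734. Total 52734.
Minimum: 7290.

7290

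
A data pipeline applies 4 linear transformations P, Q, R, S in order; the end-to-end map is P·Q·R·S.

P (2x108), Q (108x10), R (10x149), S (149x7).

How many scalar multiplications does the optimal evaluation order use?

Adjacent pairs: PQ = 2·108·10 = 2160; QR = 108·10·149 = 160920; RS = 10·149·7 = 10430.
Length 3: P..R: k=1: 0+160920+2·108·149=193104; k=2: 2160+0+2·10·149=5140 → min 5140 | Q..S: k=2: 0+10430+108·10·7=17990; k=3: 160920+0+108·149·7=273564 → min 17990.
Length 4: P..S: k=1: 0+17990+2·108·7=19502; k=2: 2160+10430+2·10·7=12730; k=3: 5140+0+2·149·7=7226 → min 7226.
Optimal order: (((P·Q)·R)·S) with cost 7226.

7226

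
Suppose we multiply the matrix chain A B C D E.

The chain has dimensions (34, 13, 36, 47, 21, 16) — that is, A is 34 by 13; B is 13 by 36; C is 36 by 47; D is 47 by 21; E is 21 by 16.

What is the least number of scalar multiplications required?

46267

Adjacent pairs: AB = 34·13·36 = 15912; BC = 13·36·47 = 21996; CD = 36·47·21 = 35532; DE = 47·21·16 = 15792.
Length 3: A..C: k=1: 0+21996+34·13·47=42770; k=2: 15912+0+34·36·47=73440 → min 42770 | B..D: k=2: 0+35532+13·36·21=45360; k=3: 21996+0+13·47·21=34827 → min 34827 | C..E: k=3: 0+15792+36·47·16=42864; k=4: 35532+0+36·21·16=47628 → min 42864.
Length 4: A..D: k=1: 0+34827+34·13·21=44109; k=2: 15912+35532+34·36·21=77148; k=3: 42770+0+34·47·21=76328 → min 44109 | B..E: k=2: 0+42864+13·36·16=50352; k=3: 21996+15792+13·47·16=47564; k=4: 34827+0+13·21·16=39195 → min 39195.
Length 5: A..E: k=1: 0+39195+34·13·16=46267; k=2: 15912+42864+34·36·16=78360; k=3: 42770+15792+34·47·16=84130; k=4: 44109+0+34·21·16=55533 → min 46267.
Optimal order: (A (((B C) D) E)) with cost 46267.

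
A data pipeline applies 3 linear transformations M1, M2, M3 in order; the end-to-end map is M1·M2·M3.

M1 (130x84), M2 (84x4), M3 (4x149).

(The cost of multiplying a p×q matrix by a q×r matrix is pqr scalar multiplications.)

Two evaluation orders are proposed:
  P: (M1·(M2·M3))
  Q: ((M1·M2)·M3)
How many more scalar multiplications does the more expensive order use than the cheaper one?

Order P = (M1·(M2·M3)): (M2·M3): 84×4 by 4×149 → 84×149, cost 84·4·149 = 50064; (M1·(M2·M3)): 130×84 by 84×149 → 130×149, cost 130·84·149 = 1627080; cumulative 1677144. Total 1677144.
Order Q = ((M1·M2)·M3): (M1·M2): 130×84 by 84×4 → 130×4, cost 130·84·4 = 43680; ((M1·M2)·M3): 130×4 by 4×149 → 130×149, cost 130·4·149 = 77480; cumulative 121160. Total 121160.
Difference: |1677144 − 121160| = 1555984.

1555984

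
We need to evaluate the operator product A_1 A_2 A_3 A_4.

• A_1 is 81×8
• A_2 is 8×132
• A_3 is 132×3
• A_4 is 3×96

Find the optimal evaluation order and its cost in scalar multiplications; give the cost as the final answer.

Adjacent pairs: A_1A_2 = 81·8·132 = 85536; A_2A_3 = 8·132·3 = 3168; A_3A_4 = 132·3·96 = 38016.
Length 3: A_1..A_3: k=1: 0+3168+81·8·3=5112; k=2: 85536+0+81·132·3=117612 → min 5112 | A_2..A_4: k=2: 0+38016+8·132·96=139392; k=3: 3168+0+8·3·96=5472 → min 5472.
Length 4: A_1..A_4: k=1: 0+5472+81·8·96=67680; k=2: 85536+38016+81·132·96=1149984; k=3: 5112+0+81·3·96=28440 → min 28440.
Optimal parenthesization: ((A_1 (A_2 A_3)) A_4) with cost 28440.

28440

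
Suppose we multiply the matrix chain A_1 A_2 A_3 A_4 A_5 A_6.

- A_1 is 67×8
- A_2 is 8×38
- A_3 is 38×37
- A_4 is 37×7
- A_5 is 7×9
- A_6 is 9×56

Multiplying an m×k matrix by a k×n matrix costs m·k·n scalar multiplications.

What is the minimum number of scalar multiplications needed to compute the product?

45514

Adjacent pairs: A_1A_2 = 67·8·38 = 20368; A_2A_3 = 8·38·37 = 11248; A_3A_4 = 38·37·7 = 9842; A_4A_5 = 37·7·9 = 2331; A_5A_6 = 7·9·56 = 3528.
Length 3: A_1..A_3: k=1: 0+11248+67·8·37=31080; k=2: 20368+0+67·38·37=114570 → min 31080 | A_2..A_4: k=2: 0+9842+8·38·7=11970; k=3: 11248+0+8·37·7=13320 → min 11970 | A_3..A_5: k=3: 0+2331+38·37·9=14985; k=4: 9842+0+38·7·9=12236 → min 12236 | A_4..A_6: k=4: 0+3528+37·7·56=18032; k=5: 2331+0+37·9·56=20979 → min 18032.
Length 4: A_1..A_4: k=1: 0+11970+67·8·7=15722; k=2: 20368+9842+67·38·7=48032; k=3: 31080+0+67·37·7=48433 → min 15722 | A_2..A_5: k=2: 0+12236+8·38·9=14972; k=3: 11248+2331+8·37·9=16243; k=4: 11970+0+8·7·9=12474 → min 12474 | A_3..A_6: k=3: 0+18032+38·37·56=96768; k=4: 9842+3528+38·7·56=28266; k=5: 12236+0+38·9·56=31388 → min 28266.
Length 5: A_1..A_5: k=1: 0+12474+67·8·9=17298; k=2: 20368+12236+67·38·9=55518; k=3: 31080+2331+67·37·9=55722; k=4: 15722+0+67·7·9=19943 → min 17298 | A_2..A_6: k=2: 0+28266+8·38·56=45290; k=3: 11248+18032+8·37·56=45856; k=4: 11970+3528+8·7·56=18634; k=5: 12474+0+8·9·56=16506 → min 16506.
Length 6: A_1..A_6: k=1: 0+16506+67·8·56=46522; k=2: 20368+28266+67·38·56=191210; k=3: 31080+18032+67·37·56=187936; k=4: 15722+3528+67·7·56=45514; k=5: 17298+0+67·9·56=51066 → min 45514.
Optimal order: ((A_1 (A_2 (A_3 A_4))) (A_5 A_6)) with cost 45514.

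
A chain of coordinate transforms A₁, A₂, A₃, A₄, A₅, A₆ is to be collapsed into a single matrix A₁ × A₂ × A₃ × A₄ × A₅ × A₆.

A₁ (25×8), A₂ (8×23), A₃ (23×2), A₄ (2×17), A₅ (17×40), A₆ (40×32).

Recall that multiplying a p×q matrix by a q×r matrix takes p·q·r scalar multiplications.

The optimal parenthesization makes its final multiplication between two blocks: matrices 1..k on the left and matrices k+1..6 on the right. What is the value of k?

Adjacent pairs: A₁A₂ = 25·8·23 = 4600; A₂A₃ = 8·23·2 = 368; A₃A₄ = 23·2·17 = 782; A₄A₅ = 2·17·40 = 1360; A₅A₆ = 17·40·32 = 21760.
Length 3: A₁..A₃: k=1: 0+368+25·8·2=768; k=2: 4600+0+25·23·2=5750 → min 768 | A₂..A₄: k=2: 0+782+8·23·17=3910; k=3: 368+0+8·2·17=640 → min 640 | A₃..A₅: k=3: 0+1360+23·2·40=3200; k=4: 782+0+23·17·40=16422 → min 3200 | A₄..A₆: k=4: 0+21760+2·17·32=22848; k=5: 1360+0+2·40·32=3920 → min 3920.
Length 4: A₁..A₄: k=1: 0+640+25·8·17=4040; k=2: 4600+782+25·23·17=15157; k=3: 768+0+25·2·17=1618 → min 1618 | A₂..A₅: k=2: 0+3200+8·23·40=10560; k=3: 368+1360+8·2·40=2368; k=4: 640+0+8·17·40=6080 → min 2368 | A₃..A₆: k=3: 0+3920+23·2·32=5392; k=4: 782+21760+23·17·32=35054; k=5: 3200+0+23·40·32=32640 → min 5392.
Length 5: A₁..A₅: k=1: 0+2368+25·8·40=10368; k=2: 4600+3200+25·23·40=30800; k=3: 768+1360+25·2·40=4128; k=4: 1618+0+25·17·40=18618 → min 4128 | A₂..A₆: k=2: 0+5392+8·23·32=11280; k=3: 368+3920+8·2·32=4800; k=4: 640+21760+8·17·32=26752; k=5: 2368+0+8·40·32=12608 → min 4800.
Top-level splits: k=1: (A₁..A₁)·(A₂..A₆) → 0+4800+25·8·32 = 11200; k=2: (A₁..A₂)·(A₃..A₆) → 4600+5392+25·23·32 = 28392; k=3: (A₁..A₃)·(A₄..A₆) → 768+3920+25·2·32 = 6288; k=4: (A₁..A₄)·(A₅..A₆) → 1618+21760+25·17·32 = 36978; k=5: (A₁..A₅)·(A₆..A₆) → 4128+0+25·40·32 = 36128.
Best split is after A₃, i.e. k = 3.

3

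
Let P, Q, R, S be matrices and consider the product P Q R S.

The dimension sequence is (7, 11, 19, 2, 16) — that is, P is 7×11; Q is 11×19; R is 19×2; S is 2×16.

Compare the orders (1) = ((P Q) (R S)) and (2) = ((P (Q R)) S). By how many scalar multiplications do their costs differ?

Order (1) = ((P Q) (R S)): (P Q): 7×11 by 11×19 → 7×19, cost 7·11·19 = 1463; (R S): 19×2 by 2×16 → 19×16, cost 19·2·16 = 608; ((P Q) (R S)): 7×19 by 19×16 → 7×16, cost 7·19·16 = 2128; cumulative 4199. Total 4199.
Order (2) = ((P (Q R)) S): (Q R): 11×19 by 19×2 → 11×2, cost 11·19·2 = 418; (P (Q R)): 7×11 by 11×2 → 7×2, cost 7·11·2 = 154; cumulative 572; ((P (Q R)) S): 7×2 by 2×16 → 7×16, cost 7·2·16 = 224; cumulative 796. Total 796.
Difference: |4199 − 796| = 3403.

3403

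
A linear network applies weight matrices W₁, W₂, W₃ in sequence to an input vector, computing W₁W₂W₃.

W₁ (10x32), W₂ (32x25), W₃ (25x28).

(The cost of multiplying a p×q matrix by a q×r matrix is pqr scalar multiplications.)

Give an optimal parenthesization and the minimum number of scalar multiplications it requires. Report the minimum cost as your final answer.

(W₁(W₂W₃)): cost 31360.
((W₁W₂)W₃): cost 15000.
Optimal: ((W₁W₂)W₃) with cost 15000.

15000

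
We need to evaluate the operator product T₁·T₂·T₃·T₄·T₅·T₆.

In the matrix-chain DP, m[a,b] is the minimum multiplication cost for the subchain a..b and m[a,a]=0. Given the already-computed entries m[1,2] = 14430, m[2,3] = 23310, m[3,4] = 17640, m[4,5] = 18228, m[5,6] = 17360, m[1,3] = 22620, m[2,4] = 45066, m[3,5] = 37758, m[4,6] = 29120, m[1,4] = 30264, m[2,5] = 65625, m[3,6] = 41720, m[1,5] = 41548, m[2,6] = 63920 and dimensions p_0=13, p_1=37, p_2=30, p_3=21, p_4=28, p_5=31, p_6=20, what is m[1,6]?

m[1,6] = min over k∈[1,5] of m[1,k]+m[k+1,6]+p_{0}·p_k·p_{6}.
k=1: 0 + 63920 + 13·37·20 = 73540; k=2: 14430 + 41720 + 13·30·20 = 63950; k=3: 22620 + 29120 + 13·21·20 = 57200; k=4: 30264 + 17360 + 13·28·20 = 54904; k=5: 41548 + 0 + 13·31·20 = 49608.
Minimum: 49608 at k=5.

49608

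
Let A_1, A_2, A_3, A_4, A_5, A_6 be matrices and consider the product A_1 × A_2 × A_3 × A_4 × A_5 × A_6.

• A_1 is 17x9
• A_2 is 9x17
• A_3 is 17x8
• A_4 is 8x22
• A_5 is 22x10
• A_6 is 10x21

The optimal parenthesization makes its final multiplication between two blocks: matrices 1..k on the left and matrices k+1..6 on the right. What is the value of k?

3

Adjacent pairs: A_1A_2 = 17·9·17 = 2601; A_2A_3 = 9·17·8 = 1224; A_3A_4 = 17·8·22 = 2992; A_4A_5 = 8·22·10 = 1760; A_5A_6 = 22·10·21 = 4620.
Length 3: A_1..A_3: k=1: 0+1224+17·9·8=2448; k=2: 2601+0+17·17·8=4913 → min 2448 | A_2..A_4: k=2: 0+2992+9·17·22=6358; k=3: 1224+0+9·8·22=2808 → min 2808 | A_3..A_5: k=3: 0+1760+17·8·10=3120; k=4: 2992+0+17·22·10=6732 → min 3120 | A_4..A_6: k=4: 0+4620+8·22·21=8316; k=5: 1760+0+8·10·21=3440 → min 3440.
Length 4: A_1..A_4: k=1: 0+2808+17·9·22=6174; k=2: 2601+2992+17·17·22=11951; k=3: 2448+0+17·8·22=5440 → min 5440 | A_2..A_5: k=2: 0+3120+9·17·10=4650; k=3: 1224+1760+9·8·10=3704; k=4: 2808+0+9·22·10=4788 → min 3704 | A_3..A_6: k=3: 0+3440+17·8·21=6296; k=4: 2992+4620+17·22·21=15466; k=5: 3120+0+17·10·21=6690 → min 6296.
Length 5: A_1..A_5: k=1: 0+3704+17·9·10=5234; k=2: 2601+3120+17·17·10=8611; k=3: 2448+1760+17·8·10=5568; k=4: 5440+0+17·22·10=9180 → min 5234 | A_2..A_6: k=2: 0+6296+9·17·21=9509; k=3: 1224+3440+9·8·21=6176; k=4: 2808+4620+9·22·21=11586; k=5: 3704+0+9·10·21=5594 → min 5594.
Top-level splits: k=1: (A_1..A_1)·(A_2..A_6) → 0+5594+17·9·21 = 8807; k=2: (A_1..A_2)·(A_3..A_6) → 2601+6296+17·17·21 = 14966; k=3: (A_1..A_3)·(A_4..A_6) → 2448+3440+17·8·21 = 8744; k=4: (A_1..A_4)·(A_5..A_6) → 5440+4620+17·22·21 = 17914; k=5: (A_1..A_5)·(A_6..A_6) → 5234+0+17·10·21 = 8804.
Best split is after A_3, i.e. k = 3.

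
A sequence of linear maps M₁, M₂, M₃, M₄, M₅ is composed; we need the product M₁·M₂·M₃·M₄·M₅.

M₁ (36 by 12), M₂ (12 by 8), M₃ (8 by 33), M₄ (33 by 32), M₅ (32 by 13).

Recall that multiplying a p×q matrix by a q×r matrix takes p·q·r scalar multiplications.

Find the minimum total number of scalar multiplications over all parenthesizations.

18640

Adjacent pairs: M₁M₂ = 36·12·8 = 3456; M₂M₃ = 12·8·33 = 3168; M₃M₄ = 8·33·32 = 8448; M₄M₅ = 33·32·13 = 13728.
Length 3: M₁..M₃: k=1: 0+3168+36·12·33=17424; k=2: 3456+0+36·8·33=12960 → min 12960 | M₂..M₄: k=2: 0+8448+12·8·32=11520; k=3: 3168+0+12·33·32=15840 → min 11520 | M₃..M₅: k=3: 0+13728+8·33·13=17160; k=4: 8448+0+8·32·13=11776 → min 11776.
Length 4: M₁..M₄: k=1: 0+11520+36·12·32=25344; k=2: 3456+8448+36·8·32=21120; k=3: 12960+0+36·33·32=50976 → min 21120 | M₂..M₅: k=2: 0+11776+12·8·13=13024; k=3: 3168+13728+12·33·13=22044; k=4: 11520+0+12·32·13=16512 → min 13024.
Length 5: M₁..M₅: k=1: 0+13024+36·12·13=18640; k=2: 3456+11776+36·8·13=18976; k=3: 12960+13728+36·33·13=42132; k=4: 21120+0+36·32·13=36096 → min 18640.
Optimal order: (M₁·(M₂·((M₃·M₄)·M₅))) with cost 18640.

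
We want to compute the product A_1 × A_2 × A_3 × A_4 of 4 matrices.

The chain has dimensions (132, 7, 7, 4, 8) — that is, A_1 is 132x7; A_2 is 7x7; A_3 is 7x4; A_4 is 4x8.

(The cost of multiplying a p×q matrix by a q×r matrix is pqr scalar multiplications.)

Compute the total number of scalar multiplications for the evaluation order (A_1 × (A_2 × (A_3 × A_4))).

(A_3 × A_4): 7×4 by 4×8 → 7×8, cost 7·4·8 = 224
(A_2 × (A_3 × A_4)): 7×7 by 7×8 → 7×8, cost 7·7·8 = 392; cumulative 616
(A_1 × (A_2 × (A_3 × A_4))): 132×7 by 7×8 → 132×8, cost 132·7·8 = 7392; cumulative 8008
Total: 8008 scalar multiplications.

8008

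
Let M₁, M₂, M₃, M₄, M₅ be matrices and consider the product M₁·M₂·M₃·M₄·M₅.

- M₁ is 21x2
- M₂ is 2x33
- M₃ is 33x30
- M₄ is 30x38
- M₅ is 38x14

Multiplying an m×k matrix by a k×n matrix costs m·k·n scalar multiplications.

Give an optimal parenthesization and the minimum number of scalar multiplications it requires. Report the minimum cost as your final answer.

Adjacent pairs: M₁M₂ = 21·2·33 = 1386; M₂M₃ = 2·33·30 = 1980; M₃M₄ = 33·30·38 = 37620; M₄M₅ = 30·38·14 = 15960.
Length 3: M₁..M₃: k=1: 0+1980+21·2·30=3240; k=2: 1386+0+21·33·30=22176 → min 3240 | M₂..M₄: k=2: 0+37620+2·33·38=40128; k=3: 1980+0+2·30·38=4260 → min 4260 | M₃..M₅: k=3: 0+15960+33·30·14=29820; k=4: 37620+0+33·38·14=55176 → min 29820.
Length 4: M₁..M₄: k=1: 0+4260+21·2·38=5856; k=2: 1386+37620+21·33·38=65340; k=3: 3240+0+21·30·38=27180 → min 5856 | M₂..M₅: k=2: 0+29820+2·33·14=30744; k=3: 1980+15960+2·30·14=18780; k=4: 4260+0+2·38·14=5324 → min 5324.
Length 5: M₁..M₅: k=1: 0+5324+21·2·14=5912; k=2: 1386+29820+21·33·14=40908; k=3: 3240+15960+21·30·14=28020; k=4: 5856+0+21·38·14=17028 → min 5912.
Optimal parenthesization: (M₁·(((M₂·M₃)·M₄)·M₅)) with cost 5912.

5912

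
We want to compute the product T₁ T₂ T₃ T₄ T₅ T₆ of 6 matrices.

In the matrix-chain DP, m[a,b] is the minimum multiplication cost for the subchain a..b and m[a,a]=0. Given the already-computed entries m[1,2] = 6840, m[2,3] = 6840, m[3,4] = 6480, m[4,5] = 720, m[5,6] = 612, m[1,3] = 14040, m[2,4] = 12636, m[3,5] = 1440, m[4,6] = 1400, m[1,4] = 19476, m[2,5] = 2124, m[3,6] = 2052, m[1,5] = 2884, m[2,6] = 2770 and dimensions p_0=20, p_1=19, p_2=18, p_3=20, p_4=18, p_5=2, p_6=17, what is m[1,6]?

3564

m[1,6] = min over k∈[1,5] of m[1,k]+m[k+1,6]+p_{0}·p_k·p_{6}.
k=1: 0 + 2770 + 20·19·17 = 9230; k=2: 6840 + 2052 + 20·18·17 = 15012; k=3: 14040 + 1400 + 20·20·17 = 22240; k=4: 19476 + 612 + 20·18·17 = 26208; k=5: 2884 + 0 + 20·2·17 = 3564.
Minimum: 3564 at k=5.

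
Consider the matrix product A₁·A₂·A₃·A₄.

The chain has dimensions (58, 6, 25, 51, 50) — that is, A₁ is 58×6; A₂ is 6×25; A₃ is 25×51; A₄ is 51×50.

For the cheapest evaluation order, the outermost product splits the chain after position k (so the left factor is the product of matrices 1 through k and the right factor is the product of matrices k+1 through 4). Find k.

Adjacent pairs: A₁A₂ = 58·6·25 = 8700; A₂A₃ = 6·25·51 = 7650; A₃A₄ = 25·51·50 = 63750.
Length 3: A₁..A₃: k=1: 0+7650+58·6·51=25398; k=2: 8700+0+58·25·51=82650 → min 25398 | A₂..A₄: k=2: 0+63750+6·25·50=71250; k=3: 7650+0+6·51·50=22950 → min 22950.
Top-level splits: k=1: (A₁..A₁)·(A₂..A₄) → 0+22950+58·6·50 = 40350; k=2: (A₁..A₂)·(A₃..A₄) → 8700+63750+58·25·50 = 144950; k=3: (A₁..A₃)·(A₄..A₄) → 25398+0+58·51·50 = 173298.
Best split is after A₁, i.e. k = 1.

1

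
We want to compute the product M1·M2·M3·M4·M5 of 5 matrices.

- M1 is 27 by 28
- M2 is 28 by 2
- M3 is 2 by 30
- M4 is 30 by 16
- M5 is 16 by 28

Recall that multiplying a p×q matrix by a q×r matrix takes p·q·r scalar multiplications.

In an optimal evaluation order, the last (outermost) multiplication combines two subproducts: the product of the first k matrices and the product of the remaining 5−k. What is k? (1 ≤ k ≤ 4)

2

Adjacent pairs: M1M2 = 27·28·2 = 1512; M2M3 = 28·2·30 = 1680; M3M4 = 2·30·16 = 960; M4M5 = 30·16·28 = 13440.
Length 3: M1..M3: k=1: 0+1680+27·28·30=24360; k=2: 1512+0+27·2·30=3132 → min 3132 | M2..M4: k=2: 0+960+28·2·16=1856; k=3: 1680+0+28·30·16=15120 → min 1856 | M3..M5: k=3: 0+13440+2·30·28=15120; k=4: 960+0+2·16·28=1856 → min 1856.
Length 4: M1..M4: k=1: 0+1856+27·28·16=13952; k=2: 1512+960+27·2·16=3336; k=3: 3132+0+27·30·16=16092 → min 3336 | M2..M5: k=2: 0+1856+28·2·28=3424; k=3: 1680+13440+28·30·28=38640; k=4: 1856+0+28·16·28=14400 → min 3424.
Top-level splits: k=1: (M1..M1)·(M2..M5) → 0+3424+27·28·28 = 24592; k=2: (M1..M2)·(M3..M5) → 1512+1856+27·2·28 = 4880; k=3: (M1..M3)·(M4..M5) → 3132+13440+27·30·28 = 39252; k=4: (M1..M4)·(M5..M5) → 3336+0+27·16·28 = 15432.
Best split is after M2, i.e. k = 2.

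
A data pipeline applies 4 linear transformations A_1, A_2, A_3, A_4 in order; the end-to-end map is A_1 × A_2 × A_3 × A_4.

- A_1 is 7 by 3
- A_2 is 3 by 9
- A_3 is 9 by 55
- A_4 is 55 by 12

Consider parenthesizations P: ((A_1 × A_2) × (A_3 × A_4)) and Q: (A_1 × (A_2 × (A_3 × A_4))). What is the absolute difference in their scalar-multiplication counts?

369

Order P = ((A_1 × A_2) × (A_3 × A_4)): (A_1 × A_2): 7×3 by 3×9 → 7×9, cost 7·3·9 = 189; (A_3 × A_4): 9×55 by 55×12 → 9×12, cost 9·55·12 = 5940; ((A_1 × A_2) × (A_3 × A_4)): 7×9 by 9×12 → 7×12, cost 7·9·12 = 756; cumulative 6885. Total 6885.
Order Q = (A_1 × (A_2 × (A_3 × A_4))): (A_3 × A_4): 9×55 by 55×12 → 9×12, cost 9·55·12 = 5940; (A_2 × (A_3 × A_4)): 3×9 by 9×12 → 3×12, cost 3·9·12 = 324; cumulative 6264; (A_1 × (A_2 × (A_3 × A_4))): 7×3 by 3×12 → 7×12, cost 7·3·12 = 252; cumulative 6516. Total 6516.
Difference: |6885 − 6516| = 369.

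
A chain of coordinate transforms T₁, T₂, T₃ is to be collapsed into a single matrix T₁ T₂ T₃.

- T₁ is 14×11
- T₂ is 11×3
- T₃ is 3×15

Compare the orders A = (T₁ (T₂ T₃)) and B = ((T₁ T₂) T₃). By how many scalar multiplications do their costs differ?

Order A = (T₁ (T₂ T₃)): (T₂ T₃): 11×3 by 3×15 → 11×15, cost 11·3·15 = 495; (T₁ (T₂ T₃)): 14×11 by 11×15 → 14×15, cost 14·11·15 = 2310; cumulative 2805. Total 2805.
Order B = ((T₁ T₂) T₃): (T₁ T₂): 14×11 by 11×3 → 14×3, cost 14·11·3 = 462; ((T₁ T₂) T₃): 14×3 by 3×15 → 14×15, cost 14·3·15 = 630; cumulative 1092. Total 1092.
Difference: |2805 − 1092| = 1713.

1713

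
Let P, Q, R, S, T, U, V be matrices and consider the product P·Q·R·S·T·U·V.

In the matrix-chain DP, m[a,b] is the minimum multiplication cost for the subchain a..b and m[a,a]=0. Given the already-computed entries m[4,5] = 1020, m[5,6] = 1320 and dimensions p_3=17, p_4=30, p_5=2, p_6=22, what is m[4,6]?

1768

m[4,6] = min over k∈[4,5] of m[4,k]+m[k+1,6]+p_{3}·p_k·p_{6}.
k=4: 0 + 1320 + 17·30·22 = 12540; k=5: 1020 + 0 + 17·2·22 = 1768.
Minimum: 1768 at k=5.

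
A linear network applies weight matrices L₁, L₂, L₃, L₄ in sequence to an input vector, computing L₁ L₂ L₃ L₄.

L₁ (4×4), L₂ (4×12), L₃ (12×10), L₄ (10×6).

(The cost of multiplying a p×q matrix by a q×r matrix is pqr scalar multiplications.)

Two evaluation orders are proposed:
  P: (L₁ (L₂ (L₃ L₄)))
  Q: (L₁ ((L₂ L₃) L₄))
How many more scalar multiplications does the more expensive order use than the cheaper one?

288

Order P = (L₁ (L₂ (L₃ L₄))): (L₃ L₄): 12×10 by 10×6 → 12×6, cost 12·10·6 = 720; (L₂ (L₃ L₄)): 4×12 by 12×6 → 4×6, cost 4·12·6 = 288; cumulative 1008; (L₁ (L₂ (L₃ L₄))): 4×4 by 4×6 → 4×6, cost 4·4·6 = 96; cumulative 1104. Total 1104.
Order Q = (L₁ ((L₂ L₃) L₄)): (L₂ L₃): 4×12 by 12×10 → 4×10, cost 4·12·10 = 480; ((L₂ L₃) L₄): 4×10 by 10×6 → 4×6, cost 4·10·6 = 240; cumulative 720; (L₁ ((L₂ L₃) L₄)): 4×4 by 4×6 → 4×6, cost 4·4·6 = 96; cumulative 816. Total 816.
Difference: |1104 − 816| = 288.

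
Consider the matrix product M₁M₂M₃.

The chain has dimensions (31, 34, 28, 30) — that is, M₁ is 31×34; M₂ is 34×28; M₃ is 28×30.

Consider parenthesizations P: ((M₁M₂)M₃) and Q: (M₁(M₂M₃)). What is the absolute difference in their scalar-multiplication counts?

4628

Order P = ((M₁M₂)M₃): (M₁M₂): 31×34 by 34×28 → 31×28, cost 31·34·28 = 29512; ((M₁M₂)M₃): 31×28 by 28×30 → 31×30, cost 31·28·30 = 26040; cumulative 55552. Total 55552.
Order Q = (M₁(M₂M₃)): (M₂M₃): 34×28 by 28×30 → 34×30, cost 34·28·30 = 28560; (M₁(M₂M₃)): 31×34 by 34×30 → 31×30, cost 31·34·30 = 31620; cumulative 60180. Total 60180.
Difference: |55552 − 60180| = 4628.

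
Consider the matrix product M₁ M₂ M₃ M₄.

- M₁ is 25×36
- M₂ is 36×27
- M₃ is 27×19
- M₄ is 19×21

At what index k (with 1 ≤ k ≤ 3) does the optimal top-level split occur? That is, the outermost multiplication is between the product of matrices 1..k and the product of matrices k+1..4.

3

Adjacent pairs: M₁M₂ = 25·36·27 = 24300; M₂M₃ = 36·27·19 = 18468; M₃M₄ = 27·19·21 = 10773.
Length 3: M₁..M₃: k=1: 0+18468+25·36·19=35568; k=2: 24300+0+25·27·19=37125 → min 35568 | M₂..M₄: k=2: 0+10773+36·27·21=31185; k=3: 18468+0+36·19·21=32832 → min 31185.
Top-level splits: k=1: (M₁..M₁)·(M₂..M₄) → 0+31185+25·36·21 = 50085; k=2: (M₁..M₂)·(M₃..M₄) → 24300+10773+25·27·21 = 49248; k=3: (M₁..M₃)·(M₄..M₄) → 35568+0+25·19·21 = 45543.
Best split is after M₃, i.e. k = 3.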